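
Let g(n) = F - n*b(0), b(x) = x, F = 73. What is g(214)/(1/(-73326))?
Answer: -5352798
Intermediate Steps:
g(n) = 73 (g(n) = 73 - n*0 = 73 - 0 = 73 - 1*0 = 73 + 0 = 73)
g(214)/(1/(-73326)) = 73/(1/(-73326)) = 73/(-1/73326) = 73*(-73326) = -5352798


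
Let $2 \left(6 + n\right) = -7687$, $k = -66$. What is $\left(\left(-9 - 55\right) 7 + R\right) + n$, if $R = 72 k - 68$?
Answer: $- \frac{18235}{2} \approx -9117.5$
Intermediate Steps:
$R = -4820$ ($R = 72 \left(-66\right) - 68 = -4752 - 68 = -4820$)
$n = - \frac{7699}{2}$ ($n = -6 + \frac{1}{2} \left(-7687\right) = -6 - \frac{7687}{2} = - \frac{7699}{2} \approx -3849.5$)
$\left(\left(-9 - 55\right) 7 + R\right) + n = \left(\left(-9 - 55\right) 7 - 4820\right) - \frac{7699}{2} = \left(\left(-64\right) 7 - 4820\right) - \frac{7699}{2} = \left(-448 - 4820\right) - \frac{7699}{2} = -5268 - \frac{7699}{2} = - \frac{18235}{2}$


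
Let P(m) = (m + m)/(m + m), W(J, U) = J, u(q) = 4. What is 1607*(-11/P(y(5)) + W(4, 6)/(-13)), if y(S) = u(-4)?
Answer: -236229/13 ≈ -18171.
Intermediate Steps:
y(S) = 4
P(m) = 1 (P(m) = (2*m)/((2*m)) = (2*m)*(1/(2*m)) = 1)
1607*(-11/P(y(5)) + W(4, 6)/(-13)) = 1607*(-11/1 + 4/(-13)) = 1607*(-11*1 + 4*(-1/13)) = 1607*(-11 - 4/13) = 1607*(-147/13) = -236229/13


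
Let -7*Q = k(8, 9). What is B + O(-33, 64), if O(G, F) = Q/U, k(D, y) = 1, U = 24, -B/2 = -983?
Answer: 330287/168 ≈ 1966.0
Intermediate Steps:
B = 1966 (B = -2*(-983) = 1966)
Q = -1/7 (Q = -1/7*1 = -1/7 ≈ -0.14286)
O(G, F) = -1/168 (O(G, F) = -1/7/24 = -1/7*1/24 = -1/168)
B + O(-33, 64) = 1966 - 1/168 = 330287/168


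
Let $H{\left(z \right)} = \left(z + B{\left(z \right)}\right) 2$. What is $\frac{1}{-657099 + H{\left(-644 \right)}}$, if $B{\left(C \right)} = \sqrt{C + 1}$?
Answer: $- \frac{658387}{433473444341} - \frac{2 i \sqrt{643}}{433473444341} \approx -1.5189 \cdot 10^{-6} - 1.17 \cdot 10^{-10} i$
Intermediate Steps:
$B{\left(C \right)} = \sqrt{1 + C}$
$H{\left(z \right)} = 2 z + 2 \sqrt{1 + z}$ ($H{\left(z \right)} = \left(z + \sqrt{1 + z}\right) 2 = 2 z + 2 \sqrt{1 + z}$)
$\frac{1}{-657099 + H{\left(-644 \right)}} = \frac{1}{-657099 + \left(2 \left(-644\right) + 2 \sqrt{1 - 644}\right)} = \frac{1}{-657099 - \left(1288 - 2 \sqrt{-643}\right)} = \frac{1}{-657099 - \left(1288 - 2 i \sqrt{643}\right)} = \frac{1}{-658387 + 2 i \sqrt{643}}$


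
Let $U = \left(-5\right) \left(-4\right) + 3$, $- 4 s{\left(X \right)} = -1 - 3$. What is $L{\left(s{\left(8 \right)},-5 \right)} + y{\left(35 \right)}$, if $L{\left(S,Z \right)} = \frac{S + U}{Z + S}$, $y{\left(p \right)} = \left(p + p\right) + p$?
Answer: $99$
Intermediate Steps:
$s{\left(X \right)} = 1$ ($s{\left(X \right)} = - \frac{-1 - 3}{4} = \left(- \frac{1}{4}\right) \left(-4\right) = 1$)
$U = 23$ ($U = 20 + 3 = 23$)
$y{\left(p \right)} = 3 p$ ($y{\left(p \right)} = 2 p + p = 3 p$)
$L{\left(S,Z \right)} = \frac{23 + S}{S + Z}$ ($L{\left(S,Z \right)} = \frac{S + 23}{Z + S} = \frac{23 + S}{S + Z}$)
$L{\left(s{\left(8 \right)},-5 \right)} + y{\left(35 \right)} = \frac{23 + 1}{1 - 5} + 3 \cdot 35 = \frac{1}{-4} \cdot 24 + 105 = \left(- \frac{1}{4}\right) 24 + 105 = -6 + 105 = 99$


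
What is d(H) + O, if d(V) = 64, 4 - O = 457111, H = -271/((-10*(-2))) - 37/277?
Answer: -457043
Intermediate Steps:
H = -75807/5540 (H = -271/20 - 37*1/277 = -271*1/20 - 37/277 = -271/20 - 37/277 = -75807/5540 ≈ -13.684)
O = -457107 (O = 4 - 1*457111 = 4 - 457111 = -457107)
d(H) + O = 64 - 457107 = -457043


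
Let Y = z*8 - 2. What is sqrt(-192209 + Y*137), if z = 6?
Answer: I*sqrt(185907) ≈ 431.17*I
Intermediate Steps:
Y = 46 (Y = 6*8 - 2 = 48 - 2 = 46)
sqrt(-192209 + Y*137) = sqrt(-192209 + 46*137) = sqrt(-192209 + 6302) = sqrt(-185907) = I*sqrt(185907)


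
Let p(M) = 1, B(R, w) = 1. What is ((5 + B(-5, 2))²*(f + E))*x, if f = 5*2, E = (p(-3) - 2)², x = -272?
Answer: -107712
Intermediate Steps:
E = 1 (E = (1 - 2)² = (-1)² = 1)
f = 10
((5 + B(-5, 2))²*(f + E))*x = ((5 + 1)²*(10 + 1))*(-272) = (6²*11)*(-272) = (36*11)*(-272) = 396*(-272) = -107712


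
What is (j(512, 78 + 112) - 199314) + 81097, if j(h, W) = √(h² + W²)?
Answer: -118217 + 2*√74561 ≈ -1.1767e+5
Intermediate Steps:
j(h, W) = √(W² + h²)
(j(512, 78 + 112) - 199314) + 81097 = (√((78 + 112)² + 512²) - 199314) + 81097 = (√(190² + 262144) - 199314) + 81097 = (√(36100 + 262144) - 199314) + 81097 = (√298244 - 199314) + 81097 = (2*√74561 - 199314) + 81097 = (-199314 + 2*√74561) + 81097 = -118217 + 2*√74561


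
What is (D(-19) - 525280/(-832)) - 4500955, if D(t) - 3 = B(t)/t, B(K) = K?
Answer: -117008311/26 ≈ -4.5003e+6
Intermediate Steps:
D(t) = 4 (D(t) = 3 + t/t = 3 + 1 = 4)
(D(-19) - 525280/(-832)) - 4500955 = (4 - 525280/(-832)) - 4500955 = (4 - 525280*(-1)/832) - 4500955 = (4 - 784*(-335/416)) - 4500955 = (4 + 16415/26) - 4500955 = 16519/26 - 4500955 = -117008311/26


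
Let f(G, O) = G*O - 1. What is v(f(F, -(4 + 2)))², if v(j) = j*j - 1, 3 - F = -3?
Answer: 1871424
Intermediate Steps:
F = 6 (F = 3 - 1*(-3) = 3 + 3 = 6)
f(G, O) = -1 + G*O
v(j) = -1 + j² (v(j) = j² - 1 = -1 + j²)
v(f(F, -(4 + 2)))² = (-1 + (-1 + 6*(-(4 + 2)))²)² = (-1 + (-1 + 6*(-1*6))²)² = (-1 + (-1 + 6*(-6))²)² = (-1 + (-1 - 36)²)² = (-1 + (-37)²)² = (-1 + 1369)² = 1368² = 1871424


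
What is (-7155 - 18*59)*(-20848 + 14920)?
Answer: 48710376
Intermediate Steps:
(-7155 - 18*59)*(-20848 + 14920) = (-7155 - 1062)*(-5928) = -8217*(-5928) = 48710376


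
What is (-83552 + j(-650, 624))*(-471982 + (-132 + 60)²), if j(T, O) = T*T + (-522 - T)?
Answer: -158279998648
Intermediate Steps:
j(T, O) = -522 + T² - T (j(T, O) = T² + (-522 - T) = -522 + T² - T)
(-83552 + j(-650, 624))*(-471982 + (-132 + 60)²) = (-83552 + (-522 + (-650)² - 1*(-650)))*(-471982 + (-132 + 60)²) = (-83552 + (-522 + 422500 + 650))*(-471982 + (-72)²) = (-83552 + 422628)*(-471982 + 5184) = 339076*(-466798) = -158279998648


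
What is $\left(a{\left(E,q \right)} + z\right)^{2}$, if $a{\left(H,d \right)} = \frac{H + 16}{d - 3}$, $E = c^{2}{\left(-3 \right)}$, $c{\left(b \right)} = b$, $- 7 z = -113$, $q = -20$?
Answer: $\frac{5875776}{25921} \approx 226.68$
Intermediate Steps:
$z = \frac{113}{7}$ ($z = \left(- \frac{1}{7}\right) \left(-113\right) = \frac{113}{7} \approx 16.143$)
$E = 9$ ($E = \left(-3\right)^{2} = 9$)
$a{\left(H,d \right)} = \frac{16 + H}{-3 + d}$
$\left(a{\left(E,q \right)} + z\right)^{2} = \left(\frac{16 + 9}{-3 - 20} + \frac{113}{7}\right)^{2} = \left(\frac{1}{-23} \cdot 25 + \frac{113}{7}\right)^{2} = \left(\left(- \frac{1}{23}\right) 25 + \frac{113}{7}\right)^{2} = \left(- \frac{25}{23} + \frac{113}{7}\right)^{2} = \left(\frac{2424}{161}\right)^{2} = \frac{5875776}{25921}$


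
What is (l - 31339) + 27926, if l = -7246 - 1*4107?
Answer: -14766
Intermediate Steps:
l = -11353 (l = -7246 - 4107 = -11353)
(l - 31339) + 27926 = (-11353 - 31339) + 27926 = -42692 + 27926 = -14766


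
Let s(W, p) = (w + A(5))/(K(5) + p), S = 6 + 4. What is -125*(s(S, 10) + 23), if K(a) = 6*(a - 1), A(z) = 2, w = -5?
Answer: -97375/34 ≈ -2864.0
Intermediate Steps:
K(a) = -6 + 6*a (K(a) = 6*(-1 + a) = -6 + 6*a)
S = 10
s(W, p) = -3/(24 + p) (s(W, p) = (-5 + 2)/((-6 + 6*5) + p) = -3/((-6 + 30) + p) = -3/(24 + p))
-125*(s(S, 10) + 23) = -125*(-3/(24 + 10) + 23) = -125*(-3/34 + 23) = -125*779/34 = -97375/34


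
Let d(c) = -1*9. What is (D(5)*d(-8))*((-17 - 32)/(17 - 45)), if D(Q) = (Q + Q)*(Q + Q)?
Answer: -1575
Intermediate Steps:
d(c) = -9
D(Q) = 4*Q**2 (D(Q) = (2*Q)*(2*Q) = 4*Q**2)
(D(5)*d(-8))*((-17 - 32)/(17 - 45)) = ((4*5**2)*(-9))*((-17 - 32)/(17 - 45)) = ((4*25)*(-9))*(-49/(-28)) = (100*(-9))*(-49*(-1/28)) = -900*7/4 = -1575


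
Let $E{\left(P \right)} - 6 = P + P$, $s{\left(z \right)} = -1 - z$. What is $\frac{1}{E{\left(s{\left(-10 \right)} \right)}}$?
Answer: $\frac{1}{24} \approx 0.041667$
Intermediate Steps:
$E{\left(P \right)} = 6 + 2 P$ ($E{\left(P \right)} = 6 + \left(P + P\right) = 6 + 2 P$)
$\frac{1}{E{\left(s{\left(-10 \right)} \right)}} = \frac{1}{6 + 2 \left(-1 - -10\right)} = \frac{1}{6 + 2 \left(-1 + 10\right)} = \frac{1}{6 + 2 \cdot 9} = \frac{1}{6 + 18} = \frac{1}{24}$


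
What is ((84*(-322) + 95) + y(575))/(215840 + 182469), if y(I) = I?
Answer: -26378/398309 ≈ -0.066225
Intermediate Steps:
((84*(-322) + 95) + y(575))/(215840 + 182469) = ((84*(-322) + 95) + 575)/(215840 + 182469) = ((-27048 + 95) + 575)/398309 = (-26953 + 575)*(1/398309) = -26378*1/398309 = -26378/398309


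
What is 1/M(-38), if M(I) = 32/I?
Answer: -19/16 ≈ -1.1875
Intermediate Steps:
1/M(-38) = 1/(32/(-38)) = 1/(32*(-1/38)) = 1/(-16/19) = -19/16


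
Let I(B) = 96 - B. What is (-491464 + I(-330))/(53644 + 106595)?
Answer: -491038/160239 ≈ -3.0644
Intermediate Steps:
(-491464 + I(-330))/(53644 + 106595) = (-491464 + (96 - 1*(-330)))/(53644 + 106595) = (-491464 + (96 + 330))/160239 = (-491464 + 426)*(1/160239) = -491038*1/160239 = -491038/160239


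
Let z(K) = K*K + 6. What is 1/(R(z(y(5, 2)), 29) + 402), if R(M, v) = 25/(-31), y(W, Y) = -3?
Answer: 31/12437 ≈ 0.0024926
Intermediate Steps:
z(K) = 6 + K**2 (z(K) = K**2 + 6 = 6 + K**2)
R(M, v) = -25/31 (R(M, v) = 25*(-1/31) = -25/31)
1/(R(z(y(5, 2)), 29) + 402) = 1/(-25/31 + 402) = 1/(12437/31) = 31/12437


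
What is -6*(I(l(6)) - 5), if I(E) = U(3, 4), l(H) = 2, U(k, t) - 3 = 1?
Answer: 6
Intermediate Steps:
U(k, t) = 4 (U(k, t) = 3 + 1 = 4)
I(E) = 4
-6*(I(l(6)) - 5) = -6*(4 - 5) = -6*(-1) = 6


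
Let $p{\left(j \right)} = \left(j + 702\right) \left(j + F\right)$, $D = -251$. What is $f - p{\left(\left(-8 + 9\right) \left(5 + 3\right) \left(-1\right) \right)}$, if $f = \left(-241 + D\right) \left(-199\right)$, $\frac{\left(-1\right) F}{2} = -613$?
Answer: $-747384$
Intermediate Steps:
$F = 1226$ ($F = \left(-2\right) \left(-613\right) = 1226$)
$f = 97908$ ($f = \left(-241 - 251\right) \left(-199\right) = \left(-492\right) \left(-199\right) = 97908$)
$p{\left(j \right)} = \left(702 + j\right) \left(1226 + j\right)$ ($p{\left(j \right)} = \left(j + 702\right) \left(j + 1226\right) = \left(702 + j\right) \left(1226 + j\right)$)
$f - p{\left(\left(-8 + 9\right) \left(5 + 3\right) \left(-1\right) \right)} = 97908 - \left(860652 + \left(\left(-8 + 9\right) \left(5 + 3\right) \left(-1\right)\right)^{2} + 1928 \left(-8 + 9\right) \left(5 + 3\right) \left(-1\right)\right) = 97908 - \left(860652 + \left(1 \cdot 8 \left(-1\right)\right)^{2} + 1928 \cdot 1 \cdot 8 \left(-1\right)\right) = 97908 - \left(860652 + \left(1 \left(-8\right)\right)^{2} + 1928 \cdot 1 \left(-8\right)\right) = 97908 - \left(860652 + \left(-8\right)^{2} + 1928 \left(-8\right)\right) = 97908 - \left(860652 + 64 - 15424\right) = 97908 - 845292 = -747384$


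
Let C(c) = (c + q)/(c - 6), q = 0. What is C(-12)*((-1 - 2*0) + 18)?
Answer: 34/3 ≈ 11.333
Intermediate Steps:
C(c) = c/(-6 + c) (C(c) = (c + 0)/(c - 6) = c/(-6 + c))
C(-12)*((-1 - 2*0) + 18) = (-12/(-6 - 12))*((-1 - 2*0) + 18) = (-12/(-18))*((-1 + 0) + 18) = (-12*(-1/18))*(-1 + 18) = (2/3)*17 = 34/3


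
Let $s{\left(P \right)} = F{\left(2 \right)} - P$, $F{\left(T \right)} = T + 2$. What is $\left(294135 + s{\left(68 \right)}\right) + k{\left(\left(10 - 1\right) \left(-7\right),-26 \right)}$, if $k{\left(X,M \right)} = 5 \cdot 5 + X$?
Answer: $294033$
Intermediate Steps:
$F{\left(T \right)} = 2 + T$
$k{\left(X,M \right)} = 25 + X$
$s{\left(P \right)} = 4 - P$ ($s{\left(P \right)} = \left(2 + 2\right) - P = 4 - P$)
$\left(294135 + s{\left(68 \right)}\right) + k{\left(\left(10 - 1\right) \left(-7\right),-26 \right)} = \left(294135 + \left(4 - 68\right)\right) + \left(25 + \left(10 - 1\right) \left(-7\right)\right) = \left(294135 + \left(4 - 68\right)\right) + \left(25 + 9 \left(-7\right)\right) = \left(294135 - 64\right) + \left(25 - 63\right) = 294071 - 38 = 294033$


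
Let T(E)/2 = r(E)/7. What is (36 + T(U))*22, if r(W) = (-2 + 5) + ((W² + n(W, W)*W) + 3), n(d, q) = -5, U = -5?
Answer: 1144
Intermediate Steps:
r(W) = 6 + W² - 5*W (r(W) = (-2 + 5) + ((W² - 5*W) + 3) = 3 + (3 + W² - 5*W) = 6 + W² - 5*W)
T(E) = 12/7 - 10*E/7 + 2*E²/7 (T(E) = 2*((6 + E² - 5*E)/7) = 2*((6 + E² - 5*E)*(⅐)) = 2*(6/7 - 5*E/7 + E²/7) = 12/7 - 10*E/7 + 2*E²/7)
(36 + T(U))*22 = (36 + (12/7 - 10/7*(-5) + (2/7)*(-5)²))*22 = (36 + (12/7 + 50/7 + (2/7)*25))*22 = (36 + (12/7 + 50/7 + 50/7))*22 = (36 + 16)*22 = 52*22 = 1144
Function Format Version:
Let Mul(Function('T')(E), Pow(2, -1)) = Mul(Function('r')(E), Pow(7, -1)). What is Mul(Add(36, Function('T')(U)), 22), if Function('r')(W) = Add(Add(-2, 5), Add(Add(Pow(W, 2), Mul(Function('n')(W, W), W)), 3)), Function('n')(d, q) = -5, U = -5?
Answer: 1144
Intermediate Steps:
Function('r')(W) = Add(6, Pow(W, 2), Mul(-5, W)) (Function('r')(W) = Add(Add(-2, 5), Add(Add(Pow(W, 2), Mul(-5, W)), 3)) = Add(3, Add(3, Pow(W, 2), Mul(-5, W))) = Add(6, Pow(W, 2), Mul(-5, W)))
Function('T')(E) = Add(Rational(12, 7), Mul(Rational(-10, 7), E), Mul(Rational(2, 7), Pow(E, 2))) (Function('T')(E) = Mul(2, Mul(Add(6, Pow(E, 2), Mul(-5, E)), Pow(7, -1))) = Mul(2, Mul(Add(6, Pow(E, 2), Mul(-5, E)), Rational(1, 7))) = Mul(2, Add(Rational(6, 7), Mul(Rational(-5, 7), E), Mul(Rational(1, 7), Pow(E, 2)))) = Add(Rational(12, 7), Mul(Rational(-10, 7), E), Mul(Rational(2, 7), Pow(E, 2))))
Mul(Add(36, Function('T')(U)), 22) = Mul(Add(36, Add(Rational(12, 7), Mul(Rational(-10, 7), -5), Mul(Rational(2, 7), Pow(-5, 2)))), 22) = Mul(Add(36, Add(Rational(12, 7), Rational(50, 7), Mul(Rational(2, 7), 25))), 22) = Mul(Add(36, Add(Rational(12, 7), Rational(50, 7), Rational(50, 7))), 22) = Mul(Add(36, 16), 22) = Mul(52, 22) = 1144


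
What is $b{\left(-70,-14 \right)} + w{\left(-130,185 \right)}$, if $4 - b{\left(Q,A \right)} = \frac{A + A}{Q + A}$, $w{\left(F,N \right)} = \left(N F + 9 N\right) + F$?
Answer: $- \frac{67534}{3} \approx -22511.0$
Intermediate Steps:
$w{\left(F,N \right)} = F + 9 N + F N$ ($w{\left(F,N \right)} = \left(F N + 9 N\right) + F = \left(9 N + F N\right) + F = F + 9 N + F N$)
$b{\left(Q,A \right)} = 4 - \frac{2 A}{A + Q}$ ($b{\left(Q,A \right)} = 4 - \frac{A + A}{Q + A} = 4 - \frac{2 A}{A + Q}$)
$b{\left(-70,-14 \right)} + w{\left(-130,185 \right)} = \frac{2 \left(-14 + 2 \left(-70\right)\right)}{-14 - 70} - 22515 = \frac{2 \left(-14 - 140\right)}{-84} - 22515 = 2 \left(- \frac{1}{84}\right) \left(-154\right) - 22515 = \frac{11}{3} - 22515 = - \frac{67534}{3}$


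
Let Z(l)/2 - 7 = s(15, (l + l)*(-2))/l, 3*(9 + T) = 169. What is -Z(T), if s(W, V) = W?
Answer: -1039/71 ≈ -14.634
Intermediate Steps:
T = 142/3 (T = -9 + (⅓)*169 = -9 + 169/3 = 142/3 ≈ 47.333)
Z(l) = 14 + 30/l (Z(l) = 14 + 2*(15/l) = 14 + 30/l)
-Z(T) = -(14 + 30/(142/3)) = -(14 + 30*(3/142)) = -(14 + 45/71) = -1*1039/71 = -1039/71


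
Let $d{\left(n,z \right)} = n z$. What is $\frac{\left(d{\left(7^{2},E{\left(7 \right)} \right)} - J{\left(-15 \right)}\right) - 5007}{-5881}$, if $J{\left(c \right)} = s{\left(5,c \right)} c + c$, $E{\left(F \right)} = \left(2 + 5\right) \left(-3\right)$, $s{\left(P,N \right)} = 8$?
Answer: $\frac{5901}{5881} \approx 1.0034$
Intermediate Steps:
$E{\left(F \right)} = -21$ ($E{\left(F \right)} = 7 \left(-3\right) = -21$)
$J{\left(c \right)} = 9 c$ ($J{\left(c \right)} = 8 c + c = 9 c$)
$\frac{\left(d{\left(7^{2},E{\left(7 \right)} \right)} - J{\left(-15 \right)}\right) - 5007}{-5881} = \frac{\left(7^{2} \left(-21\right) - 9 \left(-15\right)\right) - 5007}{-5881} = \left(\left(49 \left(-21\right) - -135\right) - 5007\right) \left(- \frac{1}{5881}\right) = \left(\left(-1029 + 135\right) - 5007\right) \left(- \frac{1}{5881}\right) = \left(-894 - 5007\right) \left(- \frac{1}{5881}\right) = \left(-5901\right) \left(- \frac{1}{5881}\right) = \frac{5901}{5881}$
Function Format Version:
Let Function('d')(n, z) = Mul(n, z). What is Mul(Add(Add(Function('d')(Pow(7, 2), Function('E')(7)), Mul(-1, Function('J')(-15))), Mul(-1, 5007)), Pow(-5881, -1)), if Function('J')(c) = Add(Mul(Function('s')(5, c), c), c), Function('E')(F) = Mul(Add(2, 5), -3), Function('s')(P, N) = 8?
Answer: Rational(5901, 5881) ≈ 1.0034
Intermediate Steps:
Function('E')(F) = -21 (Function('E')(F) = Mul(7, -3) = -21)
Function('J')(c) = Mul(9, c) (Function('J')(c) = Add(Mul(8, c), c) = Mul(9, c))
Mul(Add(Add(Function('d')(Pow(7, 2), Function('E')(7)), Mul(-1, Function('J')(-15))), Mul(-1, 5007)), Pow(-5881, -1)) = Mul(Add(Add(Mul(Pow(7, 2), -21), Mul(-1, Mul(9, -15))), Mul(-1, 5007)), Pow(-5881, -1)) = Mul(Add(Add(Mul(49, -21), Mul(-1, -135)), -5007), Rational(-1, 5881)) = Mul(Add(Add(-1029, 135), -5007), Rational(-1, 5881)) = Mul(Add(-894, -5007), Rational(-1, 5881)) = Mul(-5901, Rational(-1, 5881)) = Rational(5901, 5881)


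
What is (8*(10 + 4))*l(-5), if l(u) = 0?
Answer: 0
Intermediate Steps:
(8*(10 + 4))*l(-5) = (8*(10 + 4))*0 = (8*14)*0 = 112*0 = 0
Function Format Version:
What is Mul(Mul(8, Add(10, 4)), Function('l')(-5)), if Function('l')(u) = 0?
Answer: 0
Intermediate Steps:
Mul(Mul(8, Add(10, 4)), Function('l')(-5)) = Mul(Mul(8, Add(10, 4)), 0) = Mul(Mul(8, 14), 0) = Mul(112, 0) = 0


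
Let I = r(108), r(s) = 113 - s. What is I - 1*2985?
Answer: -2980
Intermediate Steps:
I = 5 (I = 113 - 1*108 = 113 - 108 = 5)
I - 1*2985 = 5 - 1*2985 = 5 - 2985 = -2980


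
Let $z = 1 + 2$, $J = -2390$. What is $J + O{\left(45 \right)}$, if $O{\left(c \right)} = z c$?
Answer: $-2255$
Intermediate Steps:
$z = 3$
$O{\left(c \right)} = 3 c$
$J + O{\left(45 \right)} = -2390 + 3 \cdot 45 = -2390 + 135 = -2255$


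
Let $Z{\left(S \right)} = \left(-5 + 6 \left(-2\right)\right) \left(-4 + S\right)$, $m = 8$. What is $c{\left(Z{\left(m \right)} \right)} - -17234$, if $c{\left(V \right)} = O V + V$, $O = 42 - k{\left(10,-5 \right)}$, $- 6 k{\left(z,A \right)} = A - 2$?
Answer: $\frac{43168}{3} \approx 14389.0$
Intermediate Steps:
$k{\left(z,A \right)} = \frac{1}{3} - \frac{A}{6}$ ($k{\left(z,A \right)} = - \frac{A - 2}{6} = - \frac{-2 + A}{6} = \frac{1}{3} - \frac{A}{6}$)
$O = \frac{245}{6}$ ($O = 42 - \left(\frac{1}{3} - - \frac{5}{6}\right) = 42 - \left(\frac{1}{3} + \frac{5}{6}\right) = 42 - \frac{7}{6} = \frac{245}{6} \approx 40.833$)
$Z{\left(S \right)} = 68 - 17 S$ ($Z{\left(S \right)} = \left(-5 - 12\right) \left(-4 + S\right) = - 17 \left(-4 + S\right) = 68 - 17 S$)
$c{\left(V \right)} = \frac{251 V}{6}$ ($c{\left(V \right)} = \frac{245 V}{6} + V = \frac{251 V}{6}$)
$c{\left(Z{\left(m \right)} \right)} - -17234 = \frac{251 \left(68 - 136\right)}{6} - -17234 = \frac{251 \left(68 - 136\right)}{6} + 17234 = \frac{251}{6} \left(-68\right) + 17234 = - \frac{8534}{3} + 17234 = \frac{43168}{3}$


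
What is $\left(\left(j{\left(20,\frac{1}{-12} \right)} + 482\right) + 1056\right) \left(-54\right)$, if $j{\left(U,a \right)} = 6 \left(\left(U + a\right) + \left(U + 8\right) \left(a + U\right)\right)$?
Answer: $-270189$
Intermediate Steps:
$j{\left(U,a \right)} = 6 U + 6 a + 6 \left(8 + U\right) \left(U + a\right)$ ($j{\left(U,a \right)} = 6 \left(\left(U + a\right) + \left(8 + U\right) \left(U + a\right)\right) = 6 \left(U + a + \left(8 + U\right) \left(U + a\right)\right) = 6 U + 6 a + 6 \left(8 + U\right) \left(U + a\right)$)
$\left(\left(j{\left(20,\frac{1}{-12} \right)} + 482\right) + 1056\right) \left(-54\right) = \left(\left(\left(6 \cdot 20^{2} + 54 \cdot 20 + \frac{54}{-12} + 6 \cdot 20 \frac{1}{-12}\right) + 482\right) + 1056\right) \left(-54\right) = \left(\left(\left(6 \cdot 400 + 1080 + 54 \left(- \frac{1}{12}\right) + 6 \cdot 20 \left(- \frac{1}{12}\right)\right) + 482\right) + 1056\right) \left(-54\right) = \left(\left(\left(2400 + 1080 - \frac{9}{2} - 10\right) + 482\right) + 1056\right) \left(-54\right) = \left(\left(\frac{6931}{2} + 482\right) + 1056\right) \left(-54\right) = \left(\frac{7895}{2} + 1056\right) \left(-54\right) = \frac{10007}{2} \left(-54\right) = -270189$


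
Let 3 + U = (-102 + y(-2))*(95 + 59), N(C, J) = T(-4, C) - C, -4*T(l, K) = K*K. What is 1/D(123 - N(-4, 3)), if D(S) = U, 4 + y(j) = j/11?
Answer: -1/16355 ≈ -6.1143e-5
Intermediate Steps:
T(l, K) = -K**2/4 (T(l, K) = -K*K/4 = -K**2/4)
N(C, J) = -C - C**2/4 (N(C, J) = -C**2/4 - C = -C - C**2/4)
y(j) = -4 + j/11
U = -16355 (U = -3 + (-102 + (-4 + (1/11)*(-2)))*(95 + 59) = -3 + (-102 + (-4 - 2/11))*154 = -3 + (-102 - 46/11)*154 = -3 - 1168/11*154 = -3 - 16352 = -16355)
D(S) = -16355
1/D(123 - N(-4, 3)) = 1/(-16355) = -1/16355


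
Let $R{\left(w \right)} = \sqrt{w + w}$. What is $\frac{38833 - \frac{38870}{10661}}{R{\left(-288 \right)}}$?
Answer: $- \frac{137986581 i}{85288} \approx - 1617.9 i$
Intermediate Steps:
$R{\left(w \right)} = \sqrt{2} \sqrt{w}$ ($R{\left(w \right)} = \sqrt{2 w} = \sqrt{2} \sqrt{w}$)
$\frac{38833 - \frac{38870}{10661}}{R{\left(-288 \right)}} = \frac{38833 - \frac{38870}{10661}}{\sqrt{2} \sqrt{-288}} = \frac{38833 - \frac{38870}{10661}}{\sqrt{2} \cdot 12 i \sqrt{2}} = \frac{38833 - \frac{38870}{10661}}{24 i} = \frac{413959743 \left(- \frac{i}{24}\right)}{10661} = - \frac{137986581 i}{85288}$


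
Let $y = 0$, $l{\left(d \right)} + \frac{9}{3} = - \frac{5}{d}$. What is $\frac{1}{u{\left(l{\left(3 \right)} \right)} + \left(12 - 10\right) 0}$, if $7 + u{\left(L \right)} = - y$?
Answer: $- \frac{1}{7} \approx -0.14286$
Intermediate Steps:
$l{\left(d \right)} = -3 - \frac{5}{d}$
$u{\left(L \right)} = -7$ ($u{\left(L \right)} = -7 - 0 = -7 + 0 = -7$)
$\frac{1}{u{\left(l{\left(3 \right)} \right)} + \left(12 - 10\right) 0} = \frac{1}{-7 + \left(12 - 10\right) 0} = \frac{1}{-7 + 2 \cdot 0} = \frac{1}{-7 + 0} = \frac{1}{-7} = - \frac{1}{7}$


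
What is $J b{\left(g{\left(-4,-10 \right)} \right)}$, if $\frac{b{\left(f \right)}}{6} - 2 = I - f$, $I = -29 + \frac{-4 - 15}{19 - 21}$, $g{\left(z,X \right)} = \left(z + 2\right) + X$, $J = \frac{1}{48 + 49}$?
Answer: $- \frac{33}{97} \approx -0.34021$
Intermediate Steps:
$J = \frac{1}{97} \approx 0.010309$
$g{\left(z,X \right)} = 2 + X + z$ ($g{\left(z,X \right)} = \left(2 + z\right) + X = 2 + X + z$)
$I = - \frac{39}{2}$ ($I = -29 - \frac{19}{-2} = -29 - - \frac{19}{2} = -29 + \frac{19}{2} = - \frac{39}{2} \approx -19.5$)
$b{\left(f \right)} = -105 - 6 f$ ($b{\left(f \right)} = 12 + 6 \left(- \frac{39}{2} - f\right) = 12 - \left(117 + 6 f\right) = -105 - 6 f$)
$J b{\left(g{\left(-4,-10 \right)} \right)} = \frac{-105 - 6 \left(2 - 10 - 4\right)}{97} = \frac{-105 - -72}{97} = \frac{-105 + 72}{97} = \frac{1}{97} \left(-33\right) = - \frac{33}{97}$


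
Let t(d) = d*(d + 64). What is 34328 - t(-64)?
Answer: 34328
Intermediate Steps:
t(d) = d*(64 + d)
34328 - t(-64) = 34328 - (-64)*(64 - 64) = 34328 - (-64)*0 = 34328 - 1*0 = 34328 + 0 = 34328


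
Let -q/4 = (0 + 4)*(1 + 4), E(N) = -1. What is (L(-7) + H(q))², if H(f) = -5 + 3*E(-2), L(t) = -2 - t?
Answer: 9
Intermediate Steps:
q = -80 (q = -4*(0 + 4)*(1 + 4) = -16*5 = -4*20 = -80)
H(f) = -8 (H(f) = -5 + 3*(-1) = -5 - 3 = -8)
(L(-7) + H(q))² = ((-2 - 1*(-7)) - 8)² = ((-2 + 7) - 8)² = (5 - 8)² = (-3)² = 9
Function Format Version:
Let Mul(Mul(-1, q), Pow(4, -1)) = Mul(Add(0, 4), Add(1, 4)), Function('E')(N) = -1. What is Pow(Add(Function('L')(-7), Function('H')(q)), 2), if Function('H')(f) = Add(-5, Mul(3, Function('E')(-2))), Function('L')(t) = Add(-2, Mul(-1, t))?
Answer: 9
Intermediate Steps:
q = -80 (q = Mul(-4, Mul(Add(0, 4), Add(1, 4))) = Mul(-4, Mul(4, 5)) = Mul(-4, 20) = -80)
Function('H')(f) = -8 (Function('H')(f) = Add(-5, Mul(3, -1)) = Add(-5, -3) = -8)
Pow(Add(Function('L')(-7), Function('H')(q)), 2) = Pow(Add(Add(-2, Mul(-1, -7)), -8), 2) = Pow(Add(Add(-2, 7), -8), 2) = Pow(Add(5, -8), 2) = Pow(-3, 2) = 9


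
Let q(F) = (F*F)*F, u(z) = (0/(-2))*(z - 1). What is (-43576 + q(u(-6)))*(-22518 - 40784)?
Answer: 2758447952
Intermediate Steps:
u(z) = 0 (u(z) = (0*(-½))*(-1 + z) = 0*(-1 + z) = 0)
q(F) = F³ (q(F) = F²*F = F³)
(-43576 + q(u(-6)))*(-22518 - 40784) = (-43576 + 0³)*(-22518 - 40784) = (-43576 + 0)*(-63302) = -43576*(-63302) = 2758447952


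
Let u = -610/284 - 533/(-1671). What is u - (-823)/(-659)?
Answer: -481268657/156368838 ≈ -3.0778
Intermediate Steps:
u = -433969/237282 (u = -610*1/284 - 533*(-1/1671) = -305/142 + 533/1671 = -433969/237282 ≈ -1.8289)
u - (-823)/(-659) = -433969/237282 - (-823)/(-659) = -433969/237282 - (-823)*(-1)/659 = -433969/237282 - 1*823/659 = -433969/237282 - 823/659 = -481268657/156368838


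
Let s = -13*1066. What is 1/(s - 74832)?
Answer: -1/88690 ≈ -1.1275e-5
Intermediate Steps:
s = -13858
1/(s - 74832) = 1/(-13858 - 74832) = 1/(-88690) = -1/88690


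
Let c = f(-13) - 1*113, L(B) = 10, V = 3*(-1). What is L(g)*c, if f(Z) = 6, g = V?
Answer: -1070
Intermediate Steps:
V = -3
g = -3
c = -107 (c = 6 - 1*113 = 6 - 113 = -107)
L(g)*c = 10*(-107) = -1070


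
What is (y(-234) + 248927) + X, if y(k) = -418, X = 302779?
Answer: 551288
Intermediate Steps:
(y(-234) + 248927) + X = (-418 + 248927) + 302779 = 248509 + 302779 = 551288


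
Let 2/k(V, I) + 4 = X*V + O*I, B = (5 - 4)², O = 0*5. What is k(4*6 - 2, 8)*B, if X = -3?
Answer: -1/35 ≈ -0.028571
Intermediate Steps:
O = 0
B = 1 (B = 1² = 1)
k(V, I) = 2/(-4 - 3*V) (k(V, I) = 2/(-4 + (-3*V + 0*I)) = 2/(-4 + (-3*V + 0)) = 2/(-4 - 3*V))
k(4*6 - 2, 8)*B = (2/(-4 - 3*(4*6 - 2)))*1 = (2/(-4 - 3*(24 - 2)))*1 = (2/(-4 - 3*22))*1 = (2/(-4 - 66))*1 = (2/(-70))*1 = (2*(-1/70))*1 = -1/35*1 = -1/35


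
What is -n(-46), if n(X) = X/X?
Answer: -1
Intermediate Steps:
n(X) = 1
-n(-46) = -1*1 = -1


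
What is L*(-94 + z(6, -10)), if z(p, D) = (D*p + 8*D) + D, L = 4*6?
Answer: -5856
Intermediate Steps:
L = 24
z(p, D) = 9*D + D*p (z(p, D) = (8*D + D*p) + D = 9*D + D*p)
L*(-94 + z(6, -10)) = 24*(-94 - 10*(9 + 6)) = 24*(-94 - 10*15) = 24*(-94 - 150) = 24*(-244) = -5856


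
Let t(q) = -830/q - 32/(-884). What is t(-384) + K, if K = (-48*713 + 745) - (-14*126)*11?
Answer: -597137149/42432 ≈ -14073.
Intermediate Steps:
K = -14075 (K = (-34224 + 745) - (-1764)*11 = -33479 - 1*(-19404) = -33479 + 19404 = -14075)
t(q) = 8/221 - 830/q (t(q) = -830/q - 32*(-1/884) = -830/q + 8/221 = 8/221 - 830/q)
t(-384) + K = (8/221 - 830/(-384)) - 14075 = (8/221 - 830*(-1/384)) - 14075 = (8/221 + 415/192) - 14075 = 93251/42432 - 14075 = -597137149/42432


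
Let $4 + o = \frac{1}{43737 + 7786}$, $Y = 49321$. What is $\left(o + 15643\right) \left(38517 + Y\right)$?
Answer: $\frac{70777066975924}{51523} \approx 1.3737 \cdot 10^{9}$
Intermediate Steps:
$o = - \frac{206091}{51523}$ ($o = -4 + \frac{1}{43737 + 7786} = -4 + \frac{1}{51523} = - \frac{206091}{51523} \approx -4.0$)
$\left(o + 15643\right) \left(38517 + Y\right) = \left(- \frac{206091}{51523} + 15643\right) \left(38517 + 49321\right) = \frac{805768198}{51523} \cdot 87838 = \frac{70777066975924}{51523}$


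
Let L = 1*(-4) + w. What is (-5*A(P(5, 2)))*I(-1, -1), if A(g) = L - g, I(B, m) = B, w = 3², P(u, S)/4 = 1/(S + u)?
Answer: 155/7 ≈ 22.143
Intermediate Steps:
P(u, S) = 4/(S + u)
w = 9
L = 5 (L = 1*(-4) + 9 = -4 + 9 = 5)
A(g) = 5 - g
(-5*A(P(5, 2)))*I(-1, -1) = -5*(5 - 4/(2 + 5))*(-1) = -5*(5 - 4/7)*(-1) = -5*31/7*(-1) = -155/7*(-1) = 155/7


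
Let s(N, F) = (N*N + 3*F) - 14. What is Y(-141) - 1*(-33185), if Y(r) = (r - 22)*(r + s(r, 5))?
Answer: -3184598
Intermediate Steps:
s(N, F) = -14 + N² + 3*F (s(N, F) = (N² + 3*F) - 14 = -14 + N² + 3*F)
Y(r) = (-22 + r)*(1 + r + r²) (Y(r) = (r - 22)*(r + (-14 + r² + 3*5)) = (-22 + r)*(r + (-14 + r² + 15)) = (-22 + r)*(r + (1 + r²)) = (-22 + r)*(1 + r + r²))
Y(-141) - 1*(-33185) = (-22 + (-141)³ - 21*(-141) - 21*(-141)²) - 1*(-33185) = (-22 - 2803221 + 2961 - 21*19881) + 33185 = (-22 - 2803221 + 2961 - 417501) + 33185 = -3217783 + 33185 = -3184598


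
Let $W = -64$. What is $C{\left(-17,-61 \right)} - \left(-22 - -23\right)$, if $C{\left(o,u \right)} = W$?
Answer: $-65$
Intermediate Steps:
$C{\left(o,u \right)} = -64$
$C{\left(-17,-61 \right)} - \left(-22 - -23\right) = -64 - \left(-22 - -23\right) = -64 - \left(-22 + 23\right) = -64 - 1 = -65$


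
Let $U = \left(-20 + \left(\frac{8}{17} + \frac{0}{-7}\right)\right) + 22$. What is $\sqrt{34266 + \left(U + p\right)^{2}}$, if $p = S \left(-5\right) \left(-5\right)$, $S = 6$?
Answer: $\frac{\sqrt{16621338}}{17} \approx 239.82$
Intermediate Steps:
$p = 150$ ($p = 6 \left(-5\right) \left(-5\right) = \left(-30\right) \left(-5\right) = 150$)
$U = \frac{42}{17}$ ($U = \left(-20 + \left(8 \cdot \frac{1}{17} + 0 \left(- \frac{1}{7}\right)\right)\right) + 22 = \left(-20 + \left(\frac{8}{17} + 0\right)\right) + 22 = \left(-20 + \frac{8}{17}\right) + 22 = - \frac{332}{17} + 22 = \frac{42}{17} \approx 2.4706$)
$\sqrt{34266 + \left(U + p\right)^{2}} = \sqrt{34266 + \left(\frac{42}{17} + 150\right)^{2}} = \sqrt{34266 + \left(\frac{2592}{17}\right)^{2}} = \sqrt{34266 + \frac{6718464}{289}} = \sqrt{\frac{16621338}{289}} = \frac{\sqrt{16621338}}{17}$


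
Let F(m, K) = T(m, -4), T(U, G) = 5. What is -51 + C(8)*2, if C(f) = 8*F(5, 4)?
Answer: 29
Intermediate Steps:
F(m, K) = 5
C(f) = 40 (C(f) = 8*5 = 40)
-51 + C(8)*2 = -51 + 40*2 = -51 + 80 = 29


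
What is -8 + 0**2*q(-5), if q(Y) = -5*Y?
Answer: -8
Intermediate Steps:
-8 + 0**2*q(-5) = -8 + 0**2*(-5*(-5)) = -8 + 0*25 = -8 + 0 = -8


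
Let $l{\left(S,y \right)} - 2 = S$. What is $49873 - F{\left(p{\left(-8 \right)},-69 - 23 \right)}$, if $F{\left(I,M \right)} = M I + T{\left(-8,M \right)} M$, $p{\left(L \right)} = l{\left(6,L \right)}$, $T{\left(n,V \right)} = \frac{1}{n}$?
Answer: $\frac{101195}{2} \approx 50598.0$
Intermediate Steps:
$l{\left(S,y \right)} = 2 + S$
$p{\left(L \right)} = 8$ ($p{\left(L \right)} = 2 + 6 = 8$)
$F{\left(I,M \right)} = - \frac{M}{8} + I M$ ($F{\left(I,M \right)} = M I + \frac{M}{-8} = I M - \frac{M}{8} = - \frac{M}{8} + I M$)
$49873 - F{\left(p{\left(-8 \right)},-69 - 23 \right)} = 49873 - \left(-69 - 23\right) \left(- \frac{1}{8} + 8\right) = 49873 - \left(-69 - 23\right) \frac{63}{8} = 49873 - \left(-92\right) \frac{63}{8} = 49873 - - \frac{1449}{2} = 49873 + \frac{1449}{2} = \frac{101195}{2}$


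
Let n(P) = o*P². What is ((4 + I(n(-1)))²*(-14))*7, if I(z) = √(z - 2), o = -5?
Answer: -882 - 784*I*√7 ≈ -882.0 - 2074.3*I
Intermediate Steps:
n(P) = -5*P²
I(z) = √(-2 + z)
((4 + I(n(-1)))²*(-14))*7 = ((4 + √(-2 - 5*(-1)²))²*(-14))*7 = ((4 + √(-2 - 5*1))²*(-14))*7 = ((4 + √(-2 - 5))²*(-14))*7 = ((4 + √(-7))²*(-14))*7 = ((4 + I*√7)²*(-14))*7 = -14*(4 + I*√7)²*7 = -98*(4 + I*√7)²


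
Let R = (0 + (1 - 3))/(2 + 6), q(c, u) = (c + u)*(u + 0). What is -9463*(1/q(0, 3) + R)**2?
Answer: -236575/1296 ≈ -182.54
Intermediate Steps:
q(c, u) = u*(c + u) (q(c, u) = (c + u)*u = u*(c + u))
R = -1/4 (R = (0 - 2)/8 = -2*1/8 = -1/4 ≈ -0.25000)
-9463*(1/q(0, 3) + R)**2 = -9463*(1/(3*(0 + 3)) - 1/4)**2 = -9463*(1/(3*3) - 1/4)**2 = -9463*(1/9 - 1/4)**2 = -9463*(-5/36)**2 = -9463*25/1296 = -236575/1296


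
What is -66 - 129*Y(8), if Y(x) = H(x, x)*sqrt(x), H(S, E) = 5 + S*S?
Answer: -66 - 17802*sqrt(2) ≈ -25242.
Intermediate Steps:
H(S, E) = 5 + S**2
Y(x) = sqrt(x)*(5 + x**2) (Y(x) = (5 + x**2)*sqrt(x) = sqrt(x)*(5 + x**2))
-66 - 129*Y(8) = -66 - 129*sqrt(8)*(5 + 8**2) = -66 - 129*2*sqrt(2)*(5 + 64) = -66 - 129*2*sqrt(2)*69 = -66 - 17802*sqrt(2)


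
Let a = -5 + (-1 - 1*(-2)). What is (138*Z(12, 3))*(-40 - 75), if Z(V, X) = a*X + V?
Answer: 0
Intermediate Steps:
a = -4 (a = -5 + (-1 + 2) = -5 + 1 = -4)
Z(V, X) = V - 4*X (Z(V, X) = -4*X + V = V - 4*X)
(138*Z(12, 3))*(-40 - 75) = (138*(12 - 4*3))*(-40 - 75) = (138*(12 - 12))*(-115) = (138*0)*(-115) = 0*(-115) = 0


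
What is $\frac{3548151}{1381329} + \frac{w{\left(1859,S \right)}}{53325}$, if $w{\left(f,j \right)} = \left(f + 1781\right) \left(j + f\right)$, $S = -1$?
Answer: $\frac{211806643079}{1636874865} \approx 129.4$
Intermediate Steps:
$w{\left(f,j \right)} = \left(1781 + f\right) \left(f + j\right)$
$\frac{3548151}{1381329} + \frac{w{\left(1859,S \right)}}{53325} = \frac{3548151}{1381329} + \frac{1859^{2} + 1781 \cdot 1859 + 1781 \left(-1\right) + 1859 \left(-1\right)}{53325} = 3548151 \cdot \frac{1}{1381329} + \left(3455881 + 3310879 - 1781 - 1859\right) \frac{1}{53325} = \frac{394239}{153481} + 6763120 \cdot \frac{1}{53325} = \frac{394239}{153481} + \frac{1352624}{10665} = \frac{211806643079}{1636874865}$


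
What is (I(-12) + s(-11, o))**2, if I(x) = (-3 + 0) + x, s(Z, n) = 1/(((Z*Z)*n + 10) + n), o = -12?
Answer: 475719721/2114116 ≈ 225.02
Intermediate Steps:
s(Z, n) = 1/(10 + n + n*Z**2) (s(Z, n) = 1/((Z**2*n + 10) + n) = 1/((n*Z**2 + 10) + n) = 1/((10 + n*Z**2) + n) = 1/(10 + n + n*Z**2))
I(x) = -3 + x
(I(-12) + s(-11, o))**2 = ((-3 - 12) + 1/(10 - 12 - 12*(-11)**2))**2 = (-15 + 1/(10 - 12 - 12*121))**2 = (-15 + 1/(10 - 12 - 1452))**2 = (-15 + 1/(-1454))**2 = (-15 - 1/1454)**2 = (-21811/1454)**2 = 475719721/2114116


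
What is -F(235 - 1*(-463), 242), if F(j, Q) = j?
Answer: -698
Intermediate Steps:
-F(235 - 1*(-463), 242) = -(235 - 1*(-463)) = -(235 + 463) = -1*698 = -698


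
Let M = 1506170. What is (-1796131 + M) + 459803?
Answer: 169842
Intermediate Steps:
(-1796131 + M) + 459803 = (-1796131 + 1506170) + 459803 = -289961 + 459803 = 169842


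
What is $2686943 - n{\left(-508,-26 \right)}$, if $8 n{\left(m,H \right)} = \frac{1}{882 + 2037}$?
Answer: $\frac{62745492935}{23352} \approx 2.6869 \cdot 10^{6}$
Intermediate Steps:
$n{\left(m,H \right)} = \frac{1}{23352}$ ($n{\left(m,H \right)} = \frac{1}{8 \left(882 + 2037\right)} = \frac{1}{8 \cdot 2919} = \frac{1}{8} \cdot \frac{1}{2919} = \frac{1}{23352}$)
$2686943 - n{\left(-508,-26 \right)} = 2686943 - \frac{1}{23352} = \frac{62745492935}{23352}$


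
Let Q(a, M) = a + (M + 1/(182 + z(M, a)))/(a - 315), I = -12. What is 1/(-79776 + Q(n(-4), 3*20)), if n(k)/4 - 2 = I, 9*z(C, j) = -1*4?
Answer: -580070/46298965169 ≈ -1.2529e-5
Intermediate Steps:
z(C, j) = -4/9 (z(C, j) = (-1*4)/9 = (1/9)*(-4) = -4/9)
n(k) = -40 (n(k) = 8 + 4*(-12) = 8 - 48 = -40)
Q(a, M) = a + (9/1634 + M)/(-315 + a) (Q(a, M) = a + (M + 1/(182 - 4/9))/(a - 315) = a + (M + 1/(1634/9))/(-315 + a) = a + (M + 9/1634)/(-315 + a) = a + (9/1634 + M)/(-315 + a))
1/(-79776 + Q(n(-4), 3*20)) = 1/(-79776 + (9/1634 + 3*20 + (-40)**2 - 315*(-40))/(-315 - 40)) = 1/(-79776 + (9/1634 + 60 + 1600 + 12600)/(-355)) = 1/(-79776 - 1/355*23300849/1634) = 1/(-79776 - 23300849/580070) = 1/(-46298965169/580070) = -580070/46298965169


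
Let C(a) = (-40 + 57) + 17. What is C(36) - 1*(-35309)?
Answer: 35343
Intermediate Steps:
C(a) = 34 (C(a) = 17 + 17 = 34)
C(36) - 1*(-35309) = 34 - 1*(-35309) = 34 + 35309 = 35343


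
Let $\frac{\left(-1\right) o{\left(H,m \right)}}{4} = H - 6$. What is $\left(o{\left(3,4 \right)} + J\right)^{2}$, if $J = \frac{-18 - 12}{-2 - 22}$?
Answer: $\frac{2809}{16} \approx 175.56$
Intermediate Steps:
$o{\left(H,m \right)} = 24 - 4 H$ ($o{\left(H,m \right)} = - 4 \left(H - 6\right) = - 4 \left(-6 + H\right) = 24 - 4 H$)
$J = \frac{5}{4}$ ($J = - \frac{30}{-24} = \left(-30\right) \left(- \frac{1}{24}\right) = \frac{5}{4} \approx 1.25$)
$\left(o{\left(3,4 \right)} + J\right)^{2} = \left(\left(24 - 12\right) + \frac{5}{4}\right)^{2} = \left(12 + \frac{5}{4}\right)^{2} = \left(\frac{53}{4}\right)^{2} = \frac{2809}{16}$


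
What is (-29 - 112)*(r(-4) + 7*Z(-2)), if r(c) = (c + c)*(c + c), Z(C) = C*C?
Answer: -12972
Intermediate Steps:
Z(C) = C²
r(c) = 4*c² (r(c) = (2*c)*(2*c) = 4*c²)
(-29 - 112)*(r(-4) + 7*Z(-2)) = (-29 - 112)*(4*(-4)² + 7*(-2)²) = -141*(4*16 + 7*4) = -141*(64 + 28) = -141*92 = -12972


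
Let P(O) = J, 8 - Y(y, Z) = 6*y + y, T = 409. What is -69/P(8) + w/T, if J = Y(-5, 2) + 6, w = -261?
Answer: -41010/20041 ≈ -2.0463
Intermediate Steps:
Y(y, Z) = 8 - 7*y (Y(y, Z) = 8 - (6*y + y) = 8 - 7*y)
J = 49 (J = (8 - 7*(-5)) + 6 = (8 + 35) + 6 = 43 + 6 = 49)
P(O) = 49
-69/P(8) + w/T = -69/49 - 261/409 = -41010/20041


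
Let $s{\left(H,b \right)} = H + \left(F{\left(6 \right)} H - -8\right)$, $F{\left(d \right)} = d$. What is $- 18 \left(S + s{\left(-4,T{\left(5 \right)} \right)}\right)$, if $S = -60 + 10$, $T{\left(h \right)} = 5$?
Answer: $1260$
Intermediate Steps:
$S = -50$
$s{\left(H,b \right)} = 8 + 7 H$ ($s{\left(H,b \right)} = H + \left(6 H - -8\right) = H + \left(6 H + 8\right) = H + \left(8 + 6 H\right) = 8 + 7 H$)
$- 18 \left(S + s{\left(-4,T{\left(5 \right)} \right)}\right) = - 18 \left(-50 + \left(8 + 7 \left(-4\right)\right)\right) = - 18 \left(-50 + \left(8 - 28\right)\right) = - 18 \left(-50 - 20\right) = \left(-18\right) \left(-70\right) = 1260$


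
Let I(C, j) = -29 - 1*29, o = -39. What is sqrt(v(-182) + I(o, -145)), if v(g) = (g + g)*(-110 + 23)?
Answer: sqrt(31610) ≈ 177.79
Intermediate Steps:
I(C, j) = -58 (I(C, j) = -29 - 29 = -58)
v(g) = -174*g (v(g) = (2*g)*(-87) = -174*g)
sqrt(v(-182) + I(o, -145)) = sqrt(-174*(-182) - 58) = sqrt(31668 - 58) = sqrt(31610)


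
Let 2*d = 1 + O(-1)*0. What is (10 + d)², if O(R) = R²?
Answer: 441/4 ≈ 110.25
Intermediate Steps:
d = ½ (d = (1 + (-1)²*0)/2 = (1 + 1*0)/2 = (1 + 0)/2 = (½)*1 = ½ ≈ 0.50000)
(10 + d)² = (10 + ½)² = (21/2)² = 441/4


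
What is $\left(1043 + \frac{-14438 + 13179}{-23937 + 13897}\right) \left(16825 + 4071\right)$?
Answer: $\frac{27355421148}{1255} \approx 2.1797 \cdot 10^{7}$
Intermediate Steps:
$\left(1043 + \frac{-14438 + 13179}{-23937 + 13897}\right) \left(16825 + 4071\right) = \left(1043 - \frac{1259}{-10040}\right) 20896 = \left(1043 - - \frac{1259}{10040}\right) 20896 = \left(1043 + \frac{1259}{10040}\right) 20896 = \frac{10472979}{10040} \cdot 20896 = \frac{27355421148}{1255}$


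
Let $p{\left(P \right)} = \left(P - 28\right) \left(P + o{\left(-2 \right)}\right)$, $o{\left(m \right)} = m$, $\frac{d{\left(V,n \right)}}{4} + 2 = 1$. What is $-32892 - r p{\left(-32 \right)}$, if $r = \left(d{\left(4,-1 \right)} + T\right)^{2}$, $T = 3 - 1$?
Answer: $-41052$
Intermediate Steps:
$T = 2$
$d{\left(V,n \right)} = -4$ ($d{\left(V,n \right)} = -8 + 4 \cdot 1 = -8 + 4 = -4$)
$r = 4$ ($r = \left(-4 + 2\right)^{2} = \left(-2\right)^{2} = 4$)
$p{\left(P \right)} = \left(-28 + P\right) \left(-2 + P\right)$ ($p{\left(P \right)} = \left(P - 28\right) \left(P - 2\right) = \left(-28 + P\right) \left(-2 + P\right)$)
$-32892 - r p{\left(-32 \right)} = -32892 - 4 \left(56 + \left(-32\right)^{2} - -960\right) = -32892 - 4 \left(56 + 1024 + 960\right) = -32892 - 4 \cdot 2040 = -32892 - 8160 = -41052$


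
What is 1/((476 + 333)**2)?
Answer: 1/654481 ≈ 1.5279e-6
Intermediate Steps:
1/((476 + 333)**2) = 1/(809**2) = 1/654481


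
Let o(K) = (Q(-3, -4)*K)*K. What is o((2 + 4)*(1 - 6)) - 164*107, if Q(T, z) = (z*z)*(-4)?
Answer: -75148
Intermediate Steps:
Q(T, z) = -4*z**2 (Q(T, z) = z**2*(-4) = -4*z**2)
o(K) = -64*K**2 (o(K) = ((-4*(-4)**2)*K)*K = ((-4*16)*K)*K = (-64*K)*K = -64*K**2)
o((2 + 4)*(1 - 6)) - 164*107 = -64*(1 - 6)**2*(2 + 4)**2 - 164*107 = -64*(6*(-5))**2 - 17548 = -64*(-30)**2 - 17548 = -64*900 - 17548 = -57600 - 17548 = -75148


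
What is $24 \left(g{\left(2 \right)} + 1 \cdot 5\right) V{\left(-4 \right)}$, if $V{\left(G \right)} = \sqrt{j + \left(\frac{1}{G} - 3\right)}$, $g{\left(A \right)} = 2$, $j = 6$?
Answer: $84 \sqrt{11} \approx 278.6$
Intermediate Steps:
$V{\left(G \right)} = \sqrt{3 + \frac{1}{G}}$ ($V{\left(G \right)} = \sqrt{6 + \left(\frac{1}{G} - 3\right)} = \sqrt{6 - \left(3 - \frac{1}{G}\right)} = \sqrt{3 + \frac{1}{G}}$)
$24 \left(g{\left(2 \right)} + 1 \cdot 5\right) V{\left(-4 \right)} = 24 \left(2 + 1 \cdot 5\right) \sqrt{3 + \frac{1}{-4}} = 24 \left(2 + 5\right) \sqrt{3 - \frac{1}{4}} = 24 \cdot 7 \sqrt{\frac{11}{4}} = 168 \frac{\sqrt{11}}{2} = 84 \sqrt{11}$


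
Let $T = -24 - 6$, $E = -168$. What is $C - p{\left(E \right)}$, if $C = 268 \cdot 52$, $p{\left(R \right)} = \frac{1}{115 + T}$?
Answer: $\frac{1184559}{85} \approx 13936.0$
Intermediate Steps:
$T = -30$ ($T = -24 - 6 = -30$)
$p{\left(R \right)} = \frac{1}{85}$ ($p{\left(R \right)} = \frac{1}{115 - 30} = \frac{1}{85}$)
$C = 13936$
$C - p{\left(E \right)} = 13936 - \frac{1}{85} = \frac{1184559}{85}$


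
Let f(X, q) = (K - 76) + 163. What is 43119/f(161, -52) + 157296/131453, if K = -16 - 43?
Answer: 810360885/525812 ≈ 1541.2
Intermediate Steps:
K = -59
f(X, q) = 28 (f(X, q) = (-59 - 76) + 163 = -135 + 163 = 28)
43119/f(161, -52) + 157296/131453 = 43119/28 + 157296/131453 = 810360885/525812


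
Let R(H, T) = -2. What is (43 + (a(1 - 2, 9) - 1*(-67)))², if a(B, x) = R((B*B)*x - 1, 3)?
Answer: 11664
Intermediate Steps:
a(B, x) = -2
(43 + (a(1 - 2, 9) - 1*(-67)))² = (43 + (-2 - 1*(-67)))² = (43 + (-2 + 67))² = (43 + 65)² = 108² = 11664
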